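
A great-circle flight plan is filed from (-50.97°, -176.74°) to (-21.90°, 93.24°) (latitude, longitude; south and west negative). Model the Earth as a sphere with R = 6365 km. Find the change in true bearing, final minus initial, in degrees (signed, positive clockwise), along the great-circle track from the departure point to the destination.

Initial bearing θ₁ = atan2(sin Δλ cos φ₂, cos φ₁ sin φ₂ − sin φ₁ cos φ₂ cos Δλ) = 255.78°
Final bearing θ₂ = (initial bearing from the destination back to the start) + 180° = 318.86°
Δθ = θ₂ − θ₁ = +63.1°

+63.1°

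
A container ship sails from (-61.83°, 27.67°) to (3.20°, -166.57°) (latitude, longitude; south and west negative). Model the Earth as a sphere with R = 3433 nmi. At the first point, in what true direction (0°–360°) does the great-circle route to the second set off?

163.5°

θ = atan2( sin Δλ·cos φ₂ ,  cos φ₁ sin φ₂ − sin φ₁ cos φ₂ cos Δλ )
  = atan2(+0.2456, -0.8268) = 163.46°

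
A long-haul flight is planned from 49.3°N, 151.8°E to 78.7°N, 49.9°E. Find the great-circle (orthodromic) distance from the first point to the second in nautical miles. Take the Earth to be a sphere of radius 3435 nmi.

2649 nmi

cos σ = sin φ₁ sin φ₂ + cos φ₁ cos φ₂ cos Δλ
      = sin(49.30°)sin(78.70°) + cos(49.30°)cos(78.70°)cos(-101.90°) = 0.7171
σ = 44.185° → d = Rσ = 3435·0.77118 = 2649 nmi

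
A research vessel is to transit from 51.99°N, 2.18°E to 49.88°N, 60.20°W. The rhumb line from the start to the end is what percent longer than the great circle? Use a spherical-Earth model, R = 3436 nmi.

Great circle: σ = 0.6657 rad → d_gc = Rσ = 2287.4 nmi
Rhumb: Δφ = -0.0368, Δλ = -1.0887, Δψ = -0.0584, q = Δφ/Δψ = 0.6301 → d_rh = R√(Δφ²+q²Δλ²) = 2360.4 nmi
Excess = (2360.4 − 2287.4) / 2287.4 = 73.0 / 2287.4 = 3.19% ≈ 3.2%

3.2%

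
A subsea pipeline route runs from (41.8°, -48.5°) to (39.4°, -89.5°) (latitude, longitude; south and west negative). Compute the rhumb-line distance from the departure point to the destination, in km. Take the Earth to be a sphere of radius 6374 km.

3473 km

Rhumb course C = atan2(Δλ, Δψ) with Δψ = ln[tan(π/4+φ₂/2)/tan(π/4+φ₁/2)] = -0.0552, Δλ = -0.7156 → C = 265.59°
d = R·|Δφ| / |cos C| = 6374·0.04189 / 0.07688 = 3473 km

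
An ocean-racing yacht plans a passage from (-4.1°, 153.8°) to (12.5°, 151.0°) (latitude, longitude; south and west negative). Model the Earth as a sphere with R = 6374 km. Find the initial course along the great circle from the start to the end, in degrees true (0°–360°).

N = sin Δλ·cos φ₂ = -0.0477;  D = cos φ₁ sin φ₂ − sin φ₁ cos φ₂ cos Δλ = +0.2856
initial course = atan2(N, D) = 350.52°

350.5°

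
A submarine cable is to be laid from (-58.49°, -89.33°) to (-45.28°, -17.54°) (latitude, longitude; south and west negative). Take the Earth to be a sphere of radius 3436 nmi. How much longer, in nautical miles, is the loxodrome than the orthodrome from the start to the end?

117 nmi

Great circle: cos σ = sin φ₁ sin φ₂ + cos φ₁ cos φ₂ cos Δλ,  σ = 0.7660 rad → d_gc = 2631.9 nmi
Rhumb line: Δψ = +0.3771, q = Δφ/Δψ = 0.6114, d_rh = R√(Δφ²+q²Δλ²) = 2748.8 nmi
Excess = 2748.8 − 2631.9 = 116.9 ≈ 117 nmi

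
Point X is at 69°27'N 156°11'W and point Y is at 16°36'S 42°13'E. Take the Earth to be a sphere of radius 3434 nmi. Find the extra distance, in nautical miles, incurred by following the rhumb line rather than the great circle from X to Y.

1364 nmi

Great circle: cos σ = sin φ₁ sin φ₂ + cos φ₁ cos φ₂ cos Δλ,  σ = 2.1978 rad → d_gc = 7547.2 nmi
Rhumb line: Δψ = -2.0016, q = Δφ/Δψ = 0.7503, d_rh = R√(Δφ²+q²Δλ²) = 8911.4 nmi
Excess = 8911.4 − 7547.2 = 1364.2 ≈ 1364 nmi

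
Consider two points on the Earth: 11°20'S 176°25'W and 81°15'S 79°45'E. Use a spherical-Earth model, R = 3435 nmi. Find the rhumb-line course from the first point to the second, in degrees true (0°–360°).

Δψ = ln[tan(π/4+φ₂/2)/tan(π/4+φ₁/2)] = -2.3713
Δλ = -1.8122 rad (taken the short way round)
course = atan2(Δλ, Δψ) = 217.39°

217.4°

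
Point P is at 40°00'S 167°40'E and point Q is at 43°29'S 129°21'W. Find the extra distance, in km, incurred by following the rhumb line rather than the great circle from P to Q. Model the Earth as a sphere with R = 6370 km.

124 km

Great circle: cos σ = sin φ₁ sin φ₂ + cos φ₁ cos φ₂ cos Δλ,  σ = 0.8026 rad → d_gc = 5112.8 km
Rhumb line: Δψ = -0.0815, q = Δφ/Δψ = 0.7459, d_rh = R√(Δφ²+q²Δλ²) = 5237.1 km
Excess = 5237.1 − 5112.8 = 124.3 ≈ 124 km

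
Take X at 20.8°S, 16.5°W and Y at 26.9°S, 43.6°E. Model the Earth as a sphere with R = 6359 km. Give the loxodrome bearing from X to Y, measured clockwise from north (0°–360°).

96.3°

Δψ = ln[tan(π/4+φ₂/2)/tan(π/4+φ₁/2)] = -0.1165
Δλ = +1.0489 rad (taken the short way round)
course = atan2(Δλ, Δψ) = 96.34°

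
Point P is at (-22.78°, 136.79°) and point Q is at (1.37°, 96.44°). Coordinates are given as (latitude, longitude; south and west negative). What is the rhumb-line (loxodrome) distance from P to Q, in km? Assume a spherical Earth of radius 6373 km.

5134 km

Rhumb course C = atan2(Δλ, Δψ) with Δψ = ln[tan(π/4+φ₂/2)/tan(π/4+φ₁/2)] = +0.4324, Δλ = -0.7042 → C = 301.55°
d = R·|Δφ| / |cos C| = 6373·0.42150 / 0.52325 = 5134 km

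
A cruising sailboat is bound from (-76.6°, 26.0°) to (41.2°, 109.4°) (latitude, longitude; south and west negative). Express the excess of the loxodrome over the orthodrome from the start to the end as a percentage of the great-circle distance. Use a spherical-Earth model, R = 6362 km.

2.5%

Great circle: σ = 2.2405 rad → d_gc = Rσ = 14253.8 km
Rhumb: Δφ = +2.0560, Δλ = +1.4556, Δψ = +2.9320, q = Δφ/Δψ = 0.7012 → d_rh = R√(Δφ²+q²Δλ²) = 14603.5 km
Excess = (14603.5 − 14253.8) / 14253.8 = 349.7 / 14253.8 = 2.453% ≈ 2.5%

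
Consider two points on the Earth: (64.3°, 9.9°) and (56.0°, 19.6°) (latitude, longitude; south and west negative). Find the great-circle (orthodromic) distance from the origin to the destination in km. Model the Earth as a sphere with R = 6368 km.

cos σ = sin φ₁ sin φ₂ + cos φ₁ cos φ₂ cos Δλ
      = sin(64.30°)sin(56.00°) + cos(64.30°)cos(56.00°)cos(9.70°) = 0.9861
σ = 9.578° → d = Rσ = 6368·0.16717 = 1065 km

1065 km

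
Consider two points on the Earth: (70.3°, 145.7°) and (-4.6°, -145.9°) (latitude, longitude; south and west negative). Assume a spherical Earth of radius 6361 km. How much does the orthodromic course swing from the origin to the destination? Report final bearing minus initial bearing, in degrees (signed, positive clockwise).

+49.8°

Initial bearing θ₁ = atan2(sin Δλ cos φ₂, cos φ₁ sin φ₂ − sin φ₁ cos φ₂ cos Δλ) = 111.90°
Final bearing θ₂ = (initial bearing from the destination back to the start) + 180° = 161.71°
Δθ = θ₂ − θ₁ = +49.8°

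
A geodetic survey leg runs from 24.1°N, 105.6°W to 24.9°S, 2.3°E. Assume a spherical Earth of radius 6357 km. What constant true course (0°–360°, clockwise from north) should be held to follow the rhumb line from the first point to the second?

115.1°

Meridional parts: M(φ₁)=+0.4336, M(φ₂)=-0.4490 → ΔM = -0.8826;  Δλ = +1.8832 rad
tan C = Δλ / ΔM = -2.1338 → C = 115.11°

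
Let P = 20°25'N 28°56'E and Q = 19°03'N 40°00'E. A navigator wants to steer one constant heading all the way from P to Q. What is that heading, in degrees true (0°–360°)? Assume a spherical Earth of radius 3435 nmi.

97.5°

Δψ = ln[tan(π/4+φ₂/2)/tan(π/4+φ₁/2)] = -0.0253
Δλ = +0.1931 rad (taken the short way round)
course = atan2(Δλ, Δψ) = 97.47°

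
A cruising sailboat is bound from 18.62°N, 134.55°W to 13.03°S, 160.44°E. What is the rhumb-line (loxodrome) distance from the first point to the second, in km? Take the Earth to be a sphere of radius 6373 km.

Δψ = ln[tan(π/4+φ₂/2)/tan(π/4+φ₁/2)] = -0.5603;  Δφ = -0.5524 rad,  Δλ = -1.1346 rad
q = Δφ/Δψ = 0.9860
d = R·√(Δφ² + q²Δλ²) = 6373·1.24766 = 7951 km

7951 km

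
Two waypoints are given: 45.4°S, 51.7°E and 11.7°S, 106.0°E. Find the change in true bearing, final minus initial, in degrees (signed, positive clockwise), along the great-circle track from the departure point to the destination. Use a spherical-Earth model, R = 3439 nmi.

At departure: θ₁ = atan2(sin Δλ cos φ₂, cos φ₁ sin φ₂ − sin φ₁ cos φ₂ cos Δλ) = 71.60°
At arrival: θ₂ = atan2(sin Δλ cos φ₁, −cos φ₂ sin φ₁ + sin φ₂ cos φ₁ cos Δλ) = 42.88°
Δθ = θ₂ − θ₁ = -28.7°

-28.7°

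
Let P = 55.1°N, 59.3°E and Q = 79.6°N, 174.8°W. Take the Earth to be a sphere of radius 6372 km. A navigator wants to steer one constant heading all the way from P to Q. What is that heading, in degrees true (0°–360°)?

60.6°

Δψ = ln[tan(π/4+φ₂/2)/tan(π/4+φ₁/2)] = +1.2395
Δλ = +2.1974 rad (taken the short way round)
course = atan2(Δλ, Δψ) = 60.57°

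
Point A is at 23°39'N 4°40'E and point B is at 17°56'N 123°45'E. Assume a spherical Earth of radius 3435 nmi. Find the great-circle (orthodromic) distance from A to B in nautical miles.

Haversine: a = sin²(Δφ/2)+cos φ₁ cos φ₂ sin²(Δλ/2) = 0.65005;  σ = 2·atan2(√a,√(1−a))
σ = 107.464° → d = Rσ = 3435·1.87560 = 6443 nmi

6443 nmi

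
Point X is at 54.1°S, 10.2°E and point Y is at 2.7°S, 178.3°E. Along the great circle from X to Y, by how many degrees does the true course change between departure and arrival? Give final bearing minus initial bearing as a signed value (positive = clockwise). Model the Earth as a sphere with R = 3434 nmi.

At departure: θ₁ = atan2(sin Δλ cos φ₂, cos φ₁ sin φ₂ − sin φ₁ cos φ₂ cos Δλ) = 165.89°
At arrival: θ₂ = atan2(sin Δλ cos φ₁, −cos φ₂ sin φ₁ + sin φ₂ cos φ₁ cos Δλ) = 8.23°
Δθ = θ₂ − θ₁ = -157.7°

-157.7°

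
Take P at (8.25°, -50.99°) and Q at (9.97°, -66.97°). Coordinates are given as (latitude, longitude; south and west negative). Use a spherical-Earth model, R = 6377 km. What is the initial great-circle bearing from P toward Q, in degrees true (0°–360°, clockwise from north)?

277.5°

θ = atan2( sin Δλ·cos φ₂ ,  cos φ₁ sin φ₂ − sin φ₁ cos φ₂ cos Δλ )
  = atan2(-0.2711, +0.0355) = 277.45°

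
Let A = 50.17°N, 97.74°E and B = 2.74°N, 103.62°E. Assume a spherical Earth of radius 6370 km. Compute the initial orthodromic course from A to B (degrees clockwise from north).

N = sin Δλ·cos φ₂ = +0.1023;  D = cos φ₁ sin φ₂ − sin φ₁ cos φ₂ cos Δλ = -0.7324
initial course = atan2(N, D) = 172.05°

172.0°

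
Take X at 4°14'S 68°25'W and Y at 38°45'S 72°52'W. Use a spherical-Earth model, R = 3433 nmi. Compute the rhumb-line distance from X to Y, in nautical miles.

Rhumb course C = atan2(Δλ, Δψ) with Δψ = ln[tan(π/4+φ₂/2)/tan(π/4+φ₁/2)] = -0.6607, Δλ = -0.0777 → C = 186.70°
d = R·|Δφ| / |cos C| = 3433·0.60243 / 0.99316 = 2082 nmi

2082 nmi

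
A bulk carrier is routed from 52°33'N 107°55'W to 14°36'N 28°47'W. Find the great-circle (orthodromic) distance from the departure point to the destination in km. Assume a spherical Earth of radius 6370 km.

cos σ = sin φ₁ sin φ₂ + cos φ₁ cos φ₂ cos Δλ
      = sin(52.55°)sin(14.60°) + cos(52.55°)cos(14.60°)cos(79.13°) = 0.3110
σ = 71.878° → d = Rσ = 6370·1.25450 = 7991 km

7991 km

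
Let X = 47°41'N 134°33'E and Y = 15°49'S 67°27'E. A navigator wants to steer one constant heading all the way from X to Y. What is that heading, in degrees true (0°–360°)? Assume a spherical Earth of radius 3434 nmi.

223.6°

Δψ = ln[tan(π/4+φ₂/2)/tan(π/4+φ₁/2)] = -1.2289
Δλ = -1.1711 rad (taken the short way round)
course = atan2(Δλ, Δψ) = 223.62°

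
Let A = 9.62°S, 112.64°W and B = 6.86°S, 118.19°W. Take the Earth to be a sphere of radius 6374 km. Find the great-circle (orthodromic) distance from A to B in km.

684 km

Haversine: a = sin²(Δφ/2)+cos φ₁ cos φ₂ sin²(Δλ/2) = 0.00287;  σ = 2·atan2(√a,√(1−a))
σ = 6.147° → d = Rσ = 6374·0.10728 = 684 km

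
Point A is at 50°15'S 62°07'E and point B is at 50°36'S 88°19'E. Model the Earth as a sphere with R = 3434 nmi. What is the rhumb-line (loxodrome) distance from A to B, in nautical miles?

Δψ = ln[tan(π/4+φ₂/2)/tan(π/4+φ₁/2)] = -0.0096;  Δφ = -0.0061 rad,  Δλ = +0.4573 rad
q = Δφ/Δψ = 0.6371
d = R·√(Δφ² + q²Δλ²) = 3434·0.29139 = 1001 nmi

1001 nmi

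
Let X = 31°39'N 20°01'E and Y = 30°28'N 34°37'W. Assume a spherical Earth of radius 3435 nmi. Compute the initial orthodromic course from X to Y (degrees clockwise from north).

283.6°

N = sin Δλ·cos φ₂ = -0.7029;  D = cos φ₁ sin φ₂ − sin φ₁ cos φ₂ cos Δλ = +0.1698
initial course = atan2(N, D) = 283.58°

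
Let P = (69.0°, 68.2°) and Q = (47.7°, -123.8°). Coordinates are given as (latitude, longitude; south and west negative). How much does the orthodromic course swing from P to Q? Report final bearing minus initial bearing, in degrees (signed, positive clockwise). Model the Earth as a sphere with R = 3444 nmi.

+166.2°

Initial bearing θ₁ = atan2(sin Δλ cos φ₂, cos φ₁ sin φ₂ − sin φ₁ cos φ₂ cos Δλ) = 9.04°
Final bearing θ₂ = (initial bearing from the destination back to the start) + 180° = 175.20°
Δθ = θ₂ − θ₁ = +166.2°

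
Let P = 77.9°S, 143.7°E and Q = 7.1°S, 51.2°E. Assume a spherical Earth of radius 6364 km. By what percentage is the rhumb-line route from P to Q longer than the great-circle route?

Great circle: σ = 1.4588 rad → d_gc = Rσ = 9283.7 km
Rhumb: Δφ = +1.2357, Δλ = -1.6144, Δψ = +2.1202, q = Δφ/Δψ = 0.5828 → d_rh = R√(Δφ²+q²Δλ²) = 9884.2 km
Excess = (9884.2 − 9283.7) / 9283.7 = 600.5 / 9283.7 = 6.47% ≈ 6.5%

6.5%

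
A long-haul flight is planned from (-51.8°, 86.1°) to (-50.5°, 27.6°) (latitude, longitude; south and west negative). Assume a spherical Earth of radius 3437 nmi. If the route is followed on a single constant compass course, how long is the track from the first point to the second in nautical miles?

2202 nmi

Δψ = ln[tan(π/4+φ₂/2)/tan(π/4+φ₁/2)] = +0.0362;  Δφ = +0.0227 rad,  Δλ = -1.0210 rad
q = Δφ/Δψ = 0.6272
d = R·√(Δφ² + q²Δλ²) = 3437·0.64081 = 2202 nmi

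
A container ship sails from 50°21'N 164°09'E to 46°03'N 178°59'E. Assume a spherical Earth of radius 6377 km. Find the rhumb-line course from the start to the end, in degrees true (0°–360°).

Δψ = ln[tan(π/4+φ₂/2)/tan(π/4+φ₁/2)] = -0.1127
Δλ = +0.2589 rad (taken the short way round)
course = atan2(Δλ, Δψ) = 113.52°

113.5°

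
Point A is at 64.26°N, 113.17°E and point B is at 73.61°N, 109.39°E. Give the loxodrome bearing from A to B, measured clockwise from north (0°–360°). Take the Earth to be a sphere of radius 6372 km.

351.9°

Δψ = ln[tan(π/4+φ₂/2)/tan(π/4+φ₁/2)] = +0.4615
Δλ = -0.0660 rad (taken the short way round)
course = atan2(Δλ, Δψ) = 351.87°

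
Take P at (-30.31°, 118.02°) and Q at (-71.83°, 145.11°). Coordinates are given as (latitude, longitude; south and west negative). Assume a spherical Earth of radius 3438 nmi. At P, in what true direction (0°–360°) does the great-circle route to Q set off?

168.2°

N = sin Δλ·cos φ₂ = +0.1420;  D = cos φ₁ sin φ₂ − sin φ₁ cos φ₂ cos Δλ = -0.6801
initial course = atan2(N, D) = 168.21°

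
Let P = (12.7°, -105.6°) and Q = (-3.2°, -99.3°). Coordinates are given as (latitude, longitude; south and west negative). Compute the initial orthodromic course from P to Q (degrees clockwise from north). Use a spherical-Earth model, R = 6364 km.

N = sin Δλ·cos φ₂ = +0.1096;  D = cos φ₁ sin φ₂ − sin φ₁ cos φ₂ cos Δλ = -0.2726
initial course = atan2(N, D) = 158.11°

158.1°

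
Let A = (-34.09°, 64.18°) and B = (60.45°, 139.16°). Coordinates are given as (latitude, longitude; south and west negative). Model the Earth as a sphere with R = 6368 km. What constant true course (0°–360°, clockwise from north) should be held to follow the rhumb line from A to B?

Δψ = ln[tan(π/4+φ₂/2)/tan(π/4+φ₁/2)] = +1.9663
Δλ = +1.3086 rad (taken the short way round)
course = atan2(Δλ, Δψ) = 33.64°

33.6°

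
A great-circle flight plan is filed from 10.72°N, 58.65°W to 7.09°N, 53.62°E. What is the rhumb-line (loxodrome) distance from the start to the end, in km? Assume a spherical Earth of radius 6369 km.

Δψ = ln[tan(π/4+φ₂/2)/tan(π/4+φ₁/2)] = -0.0641;  Δφ = -0.0634 rad,  Δλ = +1.9595 rad
q = Δφ/Δψ = 0.9878
d = R·√(Δφ² + q²Δλ²) = 6369·1.93656 = 12334 km

12334 km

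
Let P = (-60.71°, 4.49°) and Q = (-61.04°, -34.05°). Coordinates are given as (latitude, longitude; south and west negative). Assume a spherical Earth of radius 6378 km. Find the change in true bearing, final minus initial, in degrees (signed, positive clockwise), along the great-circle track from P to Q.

+34.0°

Initial bearing θ₁ = atan2(sin Δλ cos φ₂, cos φ₁ sin φ₂ − sin φ₁ cos φ₂ cos Δλ) = 252.05°
Final bearing θ₂ = (initial bearing from the destination back to the start) + 180° = 286.01°
Δθ = θ₂ − θ₁ = +34.0°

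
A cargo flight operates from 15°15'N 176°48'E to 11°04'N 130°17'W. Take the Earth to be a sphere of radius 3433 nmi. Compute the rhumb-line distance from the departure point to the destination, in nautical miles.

Δψ = ln[tan(π/4+φ₂/2)/tan(π/4+φ₁/2)] = -0.0750;  Δφ = -0.0730 rad,  Δλ = +0.9236 rad
q = Δφ/Δψ = 0.9735
d = R·√(Δφ² + q²Δλ²) = 3433·0.90206 = 3097 nmi

3097 nmi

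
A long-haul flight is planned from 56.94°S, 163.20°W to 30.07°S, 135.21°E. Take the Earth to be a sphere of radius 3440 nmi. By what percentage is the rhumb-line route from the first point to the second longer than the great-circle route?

2.5%

Great circle: σ = 0.8704 rad → d_gc = Rσ = 2994.0 nmi
Rhumb: Δφ = +0.4690, Δλ = -1.0749, Δψ = +0.6640, q = Δφ/Δψ = 0.7062 → d_rh = R√(Δφ²+q²Δλ²) = 3069.7 nmi
Excess = (3069.7 − 2994.0) / 2994.0 = 75.7 / 2994.0 = 2.53% ≈ 2.5%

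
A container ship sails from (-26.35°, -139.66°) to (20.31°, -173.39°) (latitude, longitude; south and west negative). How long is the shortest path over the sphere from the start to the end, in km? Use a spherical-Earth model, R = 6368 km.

6333 km

cos σ = sin φ₁ sin φ₂ + cos φ₁ cos φ₂ cos Δλ
      = sin(-26.35°)sin(20.31°) + cos(-26.35°)cos(20.31°)cos(-33.73°) = 0.5449
σ = 56.985° → d = Rσ = 6368·0.99458 = 6333 km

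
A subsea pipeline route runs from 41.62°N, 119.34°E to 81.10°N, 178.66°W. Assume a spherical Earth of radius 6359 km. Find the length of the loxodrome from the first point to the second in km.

Δψ = ln[tan(π/4+φ₂/2)/tan(π/4+φ₁/2)] = +1.7530;  Δφ = +0.6891 rad,  Δλ = +1.0821 rad
q = Δφ/Δψ = 0.3931
d = R·√(Δφ² + q²Δλ²) = 6359·0.80976 = 5149 km

5149 km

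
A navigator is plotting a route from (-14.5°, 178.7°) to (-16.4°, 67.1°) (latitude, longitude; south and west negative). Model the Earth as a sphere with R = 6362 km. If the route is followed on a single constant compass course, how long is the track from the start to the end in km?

Δψ = ln[tan(π/4+φ₂/2)/tan(π/4+φ₁/2)] = -0.0344;  Δφ = -0.0332 rad,  Δλ = -1.9478 rad
q = Δφ/Δψ = 0.9638
d = R·√(Δφ² + q²Δλ²) = 6362·1.87759 = 11945 km

11945 km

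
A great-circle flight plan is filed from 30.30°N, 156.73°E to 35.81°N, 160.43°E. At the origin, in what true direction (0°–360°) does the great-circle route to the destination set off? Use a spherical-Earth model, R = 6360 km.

28.4°

θ = atan2( sin Δλ·cos φ₂ ,  cos φ₁ sin φ₂ − sin φ₁ cos φ₂ cos Δλ )
  = atan2(+0.0523, +0.0969) = 28.38°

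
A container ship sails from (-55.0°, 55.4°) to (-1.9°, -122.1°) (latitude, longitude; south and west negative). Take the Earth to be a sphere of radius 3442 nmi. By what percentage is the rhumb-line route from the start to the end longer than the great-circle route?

Great circle: σ = 2.1478 rad → d_gc = Rσ = 7392.9 nmi
Rhumb: Δφ = +0.9268, Δλ = -3.0980, Δψ = +1.1211, q = Δφ/Δψ = 0.8267 → d_rh = R√(Δφ²+q²Δλ²) = 9374.5 nmi
Excess = (9374.5 − 7392.9) / 7392.9 = 1981.6 / 7392.9 = 26.80% ≈ 26.8%

26.8%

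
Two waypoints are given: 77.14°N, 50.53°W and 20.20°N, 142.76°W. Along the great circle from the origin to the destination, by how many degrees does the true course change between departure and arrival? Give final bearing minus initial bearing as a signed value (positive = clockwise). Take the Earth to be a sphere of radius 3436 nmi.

Initial bearing θ₁ = atan2(sin Δλ cos φ₂, cos φ₁ sin φ₂ − sin φ₁ cos φ₂ cos Δλ) = 276.84°
Final bearing θ₂ = (initial bearing from the destination back to the start) + 180° = 193.62°
Δθ = θ₂ − θ₁ = -83.2°

-83.2°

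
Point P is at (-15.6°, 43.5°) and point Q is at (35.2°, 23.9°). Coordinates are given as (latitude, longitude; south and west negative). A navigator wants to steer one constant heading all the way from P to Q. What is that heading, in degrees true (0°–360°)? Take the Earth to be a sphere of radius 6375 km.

Meridional parts: M(φ₁)=-0.2757, M(φ₂)=+0.6571 → ΔM = +0.9328;  Δλ = -0.3421 rad
tan C = Δλ / ΔM = -0.3667 → C = 339.86°

339.9°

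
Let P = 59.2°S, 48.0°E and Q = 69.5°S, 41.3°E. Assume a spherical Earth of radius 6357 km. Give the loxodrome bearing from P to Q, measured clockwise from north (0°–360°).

195.5°

Δψ = ln[tan(π/4+φ₂/2)/tan(π/4+φ₁/2)] = -0.4208
Δλ = -0.1169 rad (taken the short way round)
course = atan2(Δλ, Δψ) = 195.53°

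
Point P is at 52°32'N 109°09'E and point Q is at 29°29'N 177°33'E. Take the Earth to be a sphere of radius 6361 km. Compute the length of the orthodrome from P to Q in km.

6013 km

Haversine: a = sin²(Δφ/2)+cos φ₁ cos φ₂ sin²(Δλ/2) = 0.20721;  σ = 2·atan2(√a,√(1−a))
σ = 54.157° → d = Rσ = 6361·0.94521 = 6013 km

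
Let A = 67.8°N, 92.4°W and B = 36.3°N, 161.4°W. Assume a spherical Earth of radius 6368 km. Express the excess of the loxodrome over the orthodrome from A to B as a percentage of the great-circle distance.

4.1%

Great circle: σ = 0.8536 rad → d_gc = Rσ = 5435.9 km
Rhumb: Δφ = -0.5498, Δλ = -1.2043, Δψ = -0.9479, q = Δφ/Δψ = 0.5800 → d_rh = R√(Δφ²+q²Δλ²) = 5660.5 km
Excess = (5660.5 − 5435.9) / 5435.9 = 224.6 / 5435.9 = 4.13% ≈ 4.1%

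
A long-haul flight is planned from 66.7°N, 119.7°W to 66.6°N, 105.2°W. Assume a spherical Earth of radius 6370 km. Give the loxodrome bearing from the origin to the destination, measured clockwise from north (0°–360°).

91.0°

Meridional parts: M(φ₁)=+1.5790, M(φ₂)=+1.5746 → ΔM = -0.0044;  Δλ = +0.2531 rad
tan C = Δλ / ΔM = -57.4702 → C = 91.00°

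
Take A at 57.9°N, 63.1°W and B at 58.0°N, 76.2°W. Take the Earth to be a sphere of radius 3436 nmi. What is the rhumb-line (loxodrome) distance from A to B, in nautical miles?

417 nmi

Δψ = ln[tan(π/4+φ₂/2)/tan(π/4+φ₁/2)] = +0.0033;  Δφ = +0.0017 rad,  Δλ = -0.2286 rad
q = Δφ/Δψ = 0.5307
d = R·√(Δφ² + q²Δλ²) = 3436·0.12134 = 417 nmi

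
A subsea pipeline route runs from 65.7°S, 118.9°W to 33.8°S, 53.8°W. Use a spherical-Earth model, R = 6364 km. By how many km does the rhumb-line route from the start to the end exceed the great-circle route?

189 km

Great circle: cos σ = sin φ₁ sin φ₂ + cos φ₁ cos φ₂ cos Δλ,  σ = 0.8619 rad → d_gc = 5485.2 km
Rhumb line: Δψ = +0.9083, q = Δφ/Δψ = 0.6130, d_rh = R√(Δφ²+q²Δλ²) = 5674.5 km
Excess = 5674.5 − 5485.2 = 189.3 ≈ 189 km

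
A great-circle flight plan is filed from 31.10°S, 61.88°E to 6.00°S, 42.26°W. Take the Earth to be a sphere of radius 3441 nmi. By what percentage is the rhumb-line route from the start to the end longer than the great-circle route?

2.1%

Great circle: σ = 1.7255 rad → d_gc = Rσ = 5937.3 nmi
Rhumb: Δφ = +0.4381, Δλ = -1.8176, Δψ = +0.4667, q = Δφ/Δψ = 0.9387 → d_rh = R√(Δφ²+q²Δλ²) = 6061.3 nmi
Excess = (6061.3 − 5937.3) / 5937.3 = 124.0 / 5937.3 = 2.09% ≈ 2.1%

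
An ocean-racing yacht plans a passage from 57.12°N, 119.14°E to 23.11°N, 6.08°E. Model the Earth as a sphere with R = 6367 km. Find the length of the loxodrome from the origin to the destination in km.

9997 km

Δψ = ln[tan(π/4+φ₂/2)/tan(π/4+φ₁/2)] = -0.8058;  Δφ = -0.5936 rad,  Δλ = -1.9733 rad
q = Δφ/Δψ = 0.7367
d = R·√(Δφ² + q²Δλ²) = 6367·1.57016 = 9997 km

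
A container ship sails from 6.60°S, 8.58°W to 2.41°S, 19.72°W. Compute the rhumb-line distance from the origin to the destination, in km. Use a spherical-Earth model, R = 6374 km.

Rhumb course C = atan2(Δλ, Δψ) with Δψ = ln[tan(π/4+φ₂/2)/tan(π/4+φ₁/2)] = +0.0734, Δλ = -0.1944 → C = 290.68°
d = R·|Δφ| / |cos C| = 6374·0.07313 / 0.35307 = 1320 km

1320 km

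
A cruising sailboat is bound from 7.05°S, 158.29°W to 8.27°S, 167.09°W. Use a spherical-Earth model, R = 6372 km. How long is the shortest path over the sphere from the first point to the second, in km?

Haversine: a = sin²(Δφ/2)+cos φ₁ cos φ₂ sin²(Δλ/2) = 0.00589;  σ = 2·atan2(√a,√(1−a))
σ = 8.806° → d = Rσ = 6372·0.15369 = 979 km

979 km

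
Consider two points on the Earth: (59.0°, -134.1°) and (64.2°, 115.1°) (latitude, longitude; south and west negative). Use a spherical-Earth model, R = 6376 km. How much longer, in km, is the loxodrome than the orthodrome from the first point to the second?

Great circle: cos σ = sin φ₁ sin φ₂ + cos φ₁ cos φ₂ cos Δλ,  σ = 0.8064 rad → d_gc = 5141.4 km
Rhumb line: Δψ = +0.1913, q = Δφ/Δψ = 0.4743, d_rh = R√(Δφ²+q²Δλ²) = 5877.2 km
Excess = 5877.2 − 5141.4 = 735.8 ≈ 736 km

736 km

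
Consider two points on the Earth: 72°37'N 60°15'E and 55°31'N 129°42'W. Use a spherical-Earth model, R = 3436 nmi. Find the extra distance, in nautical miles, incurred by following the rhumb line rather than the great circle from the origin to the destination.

1320 nmi

Great circle: cos σ = sin φ₁ sin φ₂ + cos φ₁ cos φ₂ cos Δλ,  σ = 0.9020 rad → d_gc = 3099.3 nmi
Rhumb line: Δψ = -0.7081, q = Δφ/Δψ = 0.4215, d_rh = R√(Δφ²+q²Δλ²) = 4418.9 nmi
Excess = 4418.9 − 3099.3 = 1319.6 ≈ 1320 nmi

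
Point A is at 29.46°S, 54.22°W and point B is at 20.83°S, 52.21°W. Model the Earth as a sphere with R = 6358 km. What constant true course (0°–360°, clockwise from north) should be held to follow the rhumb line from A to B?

11.9°

Meridional parts: M(φ₁)=-0.5385, M(φ₂)=-0.3718 → ΔM = +0.1666;  Δλ = +0.0351 rad
tan C = Δλ / ΔM = +0.2105 → C = 11.89°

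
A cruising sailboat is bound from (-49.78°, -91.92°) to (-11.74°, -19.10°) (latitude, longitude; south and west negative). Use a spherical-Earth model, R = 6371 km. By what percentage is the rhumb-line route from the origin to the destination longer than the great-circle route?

Great circle: σ = 1.2216 rad → d_gc = Rσ = 7783.1 km
Rhumb: Δφ = +0.6639, Δλ = +1.2709, Δψ = +0.7984, q = Δφ/Δψ = 0.8316 → d_rh = R√(Δφ²+q²Δλ²) = 7951.9 km
Excess = (7951.9 − 7783.1) / 7783.1 = 168.8 / 7783.1 = 2.17% ≈ 2.2%

2.2%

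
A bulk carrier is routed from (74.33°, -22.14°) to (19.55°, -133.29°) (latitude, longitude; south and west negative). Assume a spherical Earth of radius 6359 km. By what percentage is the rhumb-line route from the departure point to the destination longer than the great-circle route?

10.8%

Great circle: σ = 1.3384 rad → d_gc = Rσ = 8510.6 km
Rhumb: Δφ = -0.9561, Δλ = -1.9399, Δψ = -1.6353, q = Δφ/Δψ = 0.5846 → d_rh = R√(Δφ²+q²Δλ²) = 9432.9 km
Excess = (9432.9 − 8510.6) / 8510.6 = 922.3 / 8510.6 = 10.84% ≈ 10.8%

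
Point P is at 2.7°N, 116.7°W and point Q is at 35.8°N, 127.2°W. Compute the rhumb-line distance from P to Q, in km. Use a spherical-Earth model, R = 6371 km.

3837 km

Δψ = ln[tan(π/4+φ₂/2)/tan(π/4+φ₁/2)] = +0.6228;  Δφ = +0.5777 rad,  Δλ = -0.1833 rad
q = Δφ/Δψ = 0.9276
d = R·√(Δφ² + q²Δλ²) = 6371·0.60219 = 3837 km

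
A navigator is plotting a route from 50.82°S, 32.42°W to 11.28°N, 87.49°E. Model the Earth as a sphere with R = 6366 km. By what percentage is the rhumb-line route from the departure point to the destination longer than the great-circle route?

4.3%

Great circle: σ = 2.0494 rad → d_gc = Rσ = 13046.6 km
Rhumb: Δφ = +1.0838, Δλ = +2.0928, Δψ = +1.2313, q = Δφ/Δψ = 0.8802 → d_rh = R√(Δφ²+q²Δλ²) = 13606.7 km
Excess = (13606.7 − 13046.6) / 13046.6 = 560.1 / 13046.6 = 4.29% ≈ 4.3%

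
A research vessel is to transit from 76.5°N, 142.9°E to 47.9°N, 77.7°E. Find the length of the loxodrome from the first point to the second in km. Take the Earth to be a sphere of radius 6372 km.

Δψ = ln[tan(π/4+φ₂/2)/tan(π/4+φ₁/2)] = -1.1792;  Δφ = -0.4992 rad,  Δλ = -1.1380 rad
q = Δφ/Δψ = 0.4233
d = R·√(Δφ² + q²Δλ²) = 6372·0.69369 = 4420 km

4420 km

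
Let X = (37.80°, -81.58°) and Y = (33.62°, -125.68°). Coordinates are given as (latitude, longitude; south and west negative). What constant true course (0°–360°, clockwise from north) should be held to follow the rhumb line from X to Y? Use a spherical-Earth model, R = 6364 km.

Meridional parts: M(φ₁)=+0.7136, M(φ₂)=+0.6237 → ΔM = -0.0899;  Δλ = -0.7697 rad
tan C = Δλ / ΔM = +8.5627 → C = 263.34°

263.3°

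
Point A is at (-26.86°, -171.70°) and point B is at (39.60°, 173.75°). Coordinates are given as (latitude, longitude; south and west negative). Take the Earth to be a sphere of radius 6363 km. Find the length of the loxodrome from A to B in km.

Rhumb course C = atan2(Δλ, Δψ) with Δψ = ln[tan(π/4+φ₂/2)/tan(π/4+φ₁/2)] = +1.2408, Δλ = -0.2539 → C = 348.43°
d = R·|Δφ| / |cos C| = 6363·1.15995 / 0.97969 = 7534 km

7534 km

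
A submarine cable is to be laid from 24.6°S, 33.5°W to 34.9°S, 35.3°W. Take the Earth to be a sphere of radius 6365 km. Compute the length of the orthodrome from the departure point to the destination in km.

1157 km

cos σ = sin φ₁ sin φ₂ + cos φ₁ cos φ₂ cos Δλ
      = sin(-24.60°)sin(-34.90°) + cos(-24.60°)cos(-34.90°)cos(-1.80°) = 0.9835
σ = 10.417° → d = Rσ = 6365·0.18182 = 1157 km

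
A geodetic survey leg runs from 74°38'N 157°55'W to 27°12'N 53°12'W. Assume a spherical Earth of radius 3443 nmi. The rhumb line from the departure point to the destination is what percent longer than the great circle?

10.2%

Great circle: σ = 1.1800 rad → d_gc = Rσ = 4062.9 nmi
Rhumb: Δφ = -0.8279, Δλ = +1.8277, Δψ = -1.5095, q = Δφ/Δψ = 0.5484 → d_rh = R√(Δφ²+q²Δλ²) = 4476.0 nmi
Excess = (4476.0 − 4062.9) / 4062.9 = 413.1 / 4062.9 = 10.17% ≈ 10.2%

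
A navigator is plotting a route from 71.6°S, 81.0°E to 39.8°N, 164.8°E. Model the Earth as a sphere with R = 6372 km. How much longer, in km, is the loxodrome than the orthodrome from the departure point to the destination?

Great circle: cos σ = sin φ₁ sin φ₂ + cos φ₁ cos φ₂ cos Δλ,  σ = 2.1910 rad → d_gc = 13961.0 km
Rhumb line: Δψ = +2.5787, q = Δφ/Δψ = 0.7540, d_rh = R√(Δφ²+q²Δλ²) = 14243.0 km
Excess = 14243.0 − 13961.0 = 282.0 ≈ 282 km

282 km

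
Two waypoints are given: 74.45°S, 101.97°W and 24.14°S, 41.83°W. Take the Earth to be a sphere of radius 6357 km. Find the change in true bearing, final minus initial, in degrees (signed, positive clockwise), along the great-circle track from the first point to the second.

Initial bearing θ₁ = atan2(sin Δλ cos φ₂, cos φ₁ sin φ₂ − sin φ₁ cos φ₂ cos Δλ) = 67.48°
Final bearing θ₂ = (initial bearing from the destination back to the start) + 180° = 15.75°
Δθ = θ₂ − θ₁ = -51.7°

-51.7°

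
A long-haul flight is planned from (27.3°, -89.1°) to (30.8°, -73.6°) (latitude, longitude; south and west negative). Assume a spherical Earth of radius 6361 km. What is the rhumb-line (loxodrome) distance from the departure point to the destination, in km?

Δψ = ln[tan(π/4+φ₂/2)/tan(π/4+φ₁/2)] = +0.0699;  Δφ = +0.0611 rad,  Δλ = +0.2705 rad
q = Δφ/Δψ = 0.8740
d = R·√(Δφ² + q²Δλ²) = 6361·0.24420 = 1553 km

1553 km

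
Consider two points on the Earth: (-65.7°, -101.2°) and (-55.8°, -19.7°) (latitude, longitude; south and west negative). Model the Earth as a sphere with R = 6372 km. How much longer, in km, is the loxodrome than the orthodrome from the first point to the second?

Great circle: cos σ = sin φ₁ sin φ₂ + cos φ₁ cos φ₂ cos Δλ,  σ = 0.6633 rad → d_gc = 4226.25 km
Rhumb line: Δψ = +0.3569, q = Δφ/Δψ = 0.4841, d_rh = R√(Δφ²+q²Δλ²) = 4523.83 km
Excess = 4523.83 − 4226.25 = 297.58 ≈ 298 km

298 km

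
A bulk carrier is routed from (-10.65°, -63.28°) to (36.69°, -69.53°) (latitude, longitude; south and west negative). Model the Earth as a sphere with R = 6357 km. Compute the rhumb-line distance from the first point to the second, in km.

5293 km

Δψ = ln[tan(π/4+φ₂/2)/tan(π/4+φ₁/2)] = +0.8762;  Δφ = +0.8262 rad,  Δλ = -0.1091 rad
q = Δφ/Δψ = 0.9430
d = R·√(Δφ² + q²Δλ²) = 6357·0.83262 = 5293 km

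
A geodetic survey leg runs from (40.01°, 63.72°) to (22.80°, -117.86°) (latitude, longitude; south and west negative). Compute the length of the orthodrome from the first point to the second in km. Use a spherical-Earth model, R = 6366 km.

13019 km

Haversine: a = sin²(Δφ/2)+cos φ₁ cos φ₂ sin²(Δλ/2) = 0.72834;  σ = 2·atan2(√a,√(1−a))
σ = 117.173° → d = Rσ = 6366·2.04505 = 13019 km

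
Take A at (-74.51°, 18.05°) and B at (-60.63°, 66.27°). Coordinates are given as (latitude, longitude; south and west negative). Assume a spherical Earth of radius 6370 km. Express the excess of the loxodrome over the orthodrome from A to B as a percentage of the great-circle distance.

2.6%

Great circle: σ = 0.3842 rad → d_gc = Rσ = 2447.5 km
Rhumb: Δφ = +0.2423, Δλ = +0.8416, Δψ = +0.6559, q = Δφ/Δψ = 0.3693 → d_rh = R√(Δφ²+q²Δλ²) = 2510.3 km
Excess = (2510.3 − 2447.5) / 2447.5 = 62.8 / 2447.5 = 2.57% ≈ 2.6%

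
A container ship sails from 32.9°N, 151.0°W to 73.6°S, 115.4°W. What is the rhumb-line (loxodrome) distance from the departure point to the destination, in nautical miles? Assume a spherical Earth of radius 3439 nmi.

6580 nmi

Δψ = ln[tan(π/4+φ₂/2)/tan(π/4+φ₁/2)] = -2.5459;  Δφ = -1.8588 rad,  Δλ = +0.6213 rad
q = Δφ/Δψ = 0.7301
d = R·√(Δφ² + q²Δλ²) = 3439·1.91333 = 6580 nmi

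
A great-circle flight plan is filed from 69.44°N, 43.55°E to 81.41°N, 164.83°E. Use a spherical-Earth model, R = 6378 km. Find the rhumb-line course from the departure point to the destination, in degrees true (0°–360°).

67.4°

Δψ = ln[tan(π/4+φ₂/2)/tan(π/4+φ₁/2)] = +0.8817
Δλ = +2.1167 rad (taken the short way round)
course = atan2(Δλ, Δψ) = 67.39°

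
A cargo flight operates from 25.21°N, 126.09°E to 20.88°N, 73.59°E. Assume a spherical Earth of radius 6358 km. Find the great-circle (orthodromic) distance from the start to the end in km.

cos σ = sin φ₁ sin φ₂ + cos φ₁ cos φ₂ cos Δλ
      = sin(25.21°)sin(20.88°) + cos(25.21°)cos(20.88°)cos(-52.50°) = 0.6664
σ = 48.209° → d = Rσ = 6358·0.84140 = 5350 km

5350 km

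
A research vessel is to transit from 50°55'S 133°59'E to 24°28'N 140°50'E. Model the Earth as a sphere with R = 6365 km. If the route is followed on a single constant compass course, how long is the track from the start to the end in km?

8402 km

Rhumb course C = atan2(Δλ, Δψ) with Δψ = ln[tan(π/4+φ₂/2)/tan(π/4+φ₁/2)] = +1.4764, Δλ = +0.1196 → C = 4.63°
d = R·|Δφ| / |cos C| = 6365·1.31569 / 0.99674 = 8402 km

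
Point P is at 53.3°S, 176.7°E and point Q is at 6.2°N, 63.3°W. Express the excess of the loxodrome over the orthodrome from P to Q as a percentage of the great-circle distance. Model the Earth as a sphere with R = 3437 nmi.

Great circle: σ = 1.9645 rad → d_gc = Rσ = 6752.2 nmi
Rhumb: Δφ = +1.0385, Δλ = +2.0944, Δψ = +1.2120, q = Δφ/Δψ = 0.8568 → d_rh = R√(Δφ²+q²Δλ²) = 7126.1 nmi
Excess = (7126.1 − 6752.2) / 6752.2 = 373.9 / 6752.2 = 5.54% ≈ 5.5%

5.5%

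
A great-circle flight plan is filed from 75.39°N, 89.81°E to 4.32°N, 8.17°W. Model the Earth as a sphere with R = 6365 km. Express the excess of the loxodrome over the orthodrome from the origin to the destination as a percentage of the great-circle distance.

7.0%

Great circle: σ = 1.5328 rad → d_gc = Rσ = 9756.4 km
Rhumb: Δφ = -1.2404, Δλ = -1.7101, Δψ = -1.9788, q = Δφ/Δψ = 0.6269 → d_rh = R√(Δφ²+q²Δλ²) = 10435.0 km
Excess = (10435.0 − 9756.4) / 9756.4 = 678.6 / 9756.4 = 6.96% ≈ 7.0%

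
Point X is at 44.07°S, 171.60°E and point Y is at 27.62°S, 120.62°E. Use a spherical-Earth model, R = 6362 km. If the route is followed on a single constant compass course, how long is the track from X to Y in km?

Rhumb course C = atan2(Δλ, Δψ) with Δψ = ln[tan(π/4+φ₂/2)/tan(π/4+φ₁/2)] = +0.3567, Δλ = -0.8898 → C = 291.85°
d = R·|Δφ| / |cos C| = 6362·0.28711 / 0.37211 = 4909 km

4909 km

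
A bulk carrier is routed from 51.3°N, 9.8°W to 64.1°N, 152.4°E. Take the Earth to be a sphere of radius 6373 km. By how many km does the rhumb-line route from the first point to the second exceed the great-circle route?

Great circle: cos σ = sin φ₁ sin φ₂ + cos φ₁ cos φ₂ cos Δλ,  σ = 1.1130 rad → d_gc = 7092.9 km
Rhumb line: Δψ = +0.4234, q = Δφ/Δψ = 0.5276, d_rh = R√(Δφ²+q²Δλ²) = 9624.7 km
Excess = 9624.7 − 7092.9 = 2531.8 ≈ 2532 km

2532 km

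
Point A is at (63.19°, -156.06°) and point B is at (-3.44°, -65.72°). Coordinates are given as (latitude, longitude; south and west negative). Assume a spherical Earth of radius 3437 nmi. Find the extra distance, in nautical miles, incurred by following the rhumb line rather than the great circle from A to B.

219 nmi

Great circle: cos σ = sin φ₁ sin φ₂ + cos φ₁ cos φ₂ cos Δλ,  σ = 1.6271 rad → d_gc = 5592.17 nmi
Rhumb line: Δψ = -1.4942, q = Δφ/Δψ = 0.7783, d_rh = R√(Δφ²+q²Δλ²) = 5810.73 nmi
Excess = 5810.73 − 5592.17 = 218.56 ≈ 219 nmi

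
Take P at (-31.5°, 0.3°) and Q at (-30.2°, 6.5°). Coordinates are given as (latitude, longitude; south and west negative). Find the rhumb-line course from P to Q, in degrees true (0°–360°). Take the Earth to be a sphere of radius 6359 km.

Δψ = ln[tan(π/4+φ₂/2)/tan(π/4+φ₁/2)] = +0.0264
Δλ = +0.1082 rad (taken the short way round)
course = atan2(Δλ, Δψ) = 76.27°

76.3°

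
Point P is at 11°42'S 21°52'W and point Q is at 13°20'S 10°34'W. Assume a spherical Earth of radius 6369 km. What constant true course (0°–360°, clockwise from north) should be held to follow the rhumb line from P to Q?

Meridional parts: M(φ₁)=-0.2056, M(φ₂)=-0.2348 → ΔM = -0.0292;  Δλ = +0.1972 rad
tan C = Δλ / ΔM = -6.7537 → C = 98.42°

98.4°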